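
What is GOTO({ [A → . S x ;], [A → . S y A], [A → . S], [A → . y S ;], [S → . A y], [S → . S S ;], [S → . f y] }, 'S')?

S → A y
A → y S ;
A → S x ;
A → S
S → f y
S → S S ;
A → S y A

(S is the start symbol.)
{ [A → . S x ;], [A → . S y A], [A → . S], [A → . y S ;], [A → S . x ;], [A → S . y A], [A → S .], [S → . A y], [S → . S S ;], [S → . f y], [S → S . S ;] }

GOTO(I, 'S') = CLOSURE({ [A → αX.β] : [A → α.Xβ] ∈ I, X = 'S' })

Items with dot before 'S', with the dot advanced:
  [A → . S] → [A → S .]
  [A → . S x ;] → [A → S . x ;]
  [A → . S y A] → [A → S . y A]
  [S → . S S ;] → [S → S . S ;]
Closure of the advanced items:
  [S → S . S ;] has the dot before S: add [S → . A y], [S → . f y], [S → . S S ;]
  [S → . A y] has the dot before A: add [A → . y S ;], [A → . S x ;], [A → . S], [A → . S y A]

GOTO = { [A → . S x ;], [A → . S y A], [A → . S], [A → . y S ;], [A → S . x ;], [A → S . y A], [A → S .], [S → . A y], [S → . S S ;], [S → . f y], [S → S . S ;] }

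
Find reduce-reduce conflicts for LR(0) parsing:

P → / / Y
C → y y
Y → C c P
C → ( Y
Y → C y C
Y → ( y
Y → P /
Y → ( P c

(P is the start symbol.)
No reduce-reduce conflicts

Augment with P' → P and build the canonical LR(0) collection (I0 = CLOSURE({[P' → . P]}), then GOTO on every symbol after a dot until no new states appear). It has 20 states:
  I0: { [P → . / / Y], [P' → . P] }  — shift
  I1: { [P → / . / Y] }  — shift
  I2: { [P' → P .] }  — accept
  I3: { [C → . ( Y], [C → . y y], [P → . / / Y], [P → / / . Y], [Y → . ( P c], [Y → . ( y], [Y → . C c P], [Y → . C y C], [Y → . P /] }  — shift
  I4: { [C → ( . Y], [C → . ( Y], [C → . y y], [P → . / / Y], [Y → ( . P c], [Y → ( . y], [Y → . ( P c], [Y → . ( y], [Y → . C c P], [Y → . C y C], [Y → . P /] }  — shift
  I5: { [Y → C . c P], [Y → C . y C] }  — shift
  I6: { [Y → P . /] }  — shift
  I7: { [P → / / Y .] }  — reduce
  I8: { [C → y . y] }  — shift
  I9: { [C → y y .] }  — reduce
  I10: { [Y → P / .] }  — reduce
  I11: { [P → . / / Y], [Y → C c . P] }  — shift
  I12: { [C → . ( Y], [C → . y y], [Y → C y . C] }  — shift
  I13: { [C → ( . Y], [C → . ( Y], [C → . y y], [P → . / / Y], [Y → . ( P c], [Y → . ( y], [Y → . C c P], [Y → . C y C], [Y → . P /] }  — shift
  I14: { [Y → C y C .] }  — reduce
  I15: { [C → ( Y .] }  — reduce
  I16: { [Y → C c P .] }  — reduce
  I17: { [Y → ( P . c], [Y → P . /] }  — shift
  I18: { [C → y . y], [Y → ( y .] }  — shift, reduce
  I19: { [Y → ( P c .] }  — reduce

No state contains more than one complete item.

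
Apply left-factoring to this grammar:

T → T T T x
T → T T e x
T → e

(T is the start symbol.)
T → T T T'
T' → T x
T' → e x
T → e

Left-factoring transforms A → αβ₁ | αβ₂ into A → αA' and A' → β₁ | β₂
(α is the longest common prefix among the alternatives). Repeat until
no nonterminal has two alternatives with a common prefix.

Round 1: T has alternatives sharing prefix 'T T'. Introduce T': T → T T T'
  Add: T' → T x
  Add: T' → e x

No remaining common prefixes — done.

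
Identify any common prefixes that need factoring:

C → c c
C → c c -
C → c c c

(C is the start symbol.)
Left-factoring is needed when two productions for the same non-terminal
share a common prefix on the right-hand side.

Productions for C:
  C → c c
  C → c c -
  C → c c c

Found common prefix 'c c' in productions for C

Answer: Yes, C has productions with common prefix 'c c'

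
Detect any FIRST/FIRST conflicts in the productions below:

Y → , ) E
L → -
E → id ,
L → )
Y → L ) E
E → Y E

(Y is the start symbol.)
A FIRST/FIRST conflict occurs when two productions N → α and N → β for the same non-terminal have FIRST(α) ∩ FIRST(β) ≠ ∅ (with ε ∈ FIRST of a nullable right-hand side, so two nullable alternatives also conflict).

FIRST sets of the non-terminals at (or reachable through a nullable prefix from) the front of some alternative:
  FIRST(L) = { ')', '-' }
  FIRST(Y) = { ')', ',', '-' }

Productions for Y:
  Y → , ) E: FIRST = { ',' }
  Y → L ) E: FIRST = { ')', '-' }
Productions for L:
  L → -: FIRST = { '-' }
  L → ): FIRST = { ')' }
Productions for E:
  E → id ,: FIRST = { 'id' }
  E → Y E: FIRST = { ')', ',', '-' }

All alternatives of each non-terminal have pairwise disjoint FIRST sets.

Answer: No FIRST/FIRST conflicts.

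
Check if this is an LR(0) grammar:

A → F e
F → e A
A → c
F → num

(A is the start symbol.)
A grammar is LR(0) if no state in the canonical LR(0) collection has:
  - both a shift item (dot before a terminal) and a complete item (shift-reduce conflict), or
  - two or more complete items (reduce-reduce conflict; the accept item [A' → A .] counts as a complete item here).

Augment with A' → A and build the canonical LR(0) collection (I0 = CLOSURE({[A' → . A]}), then GOTO on every symbol after a dot until no new states appear). It has 8 states:
  I0: { [A → . F e], [A → . c], [A' → . A], [F → . e A], [F → . num] }  — shift
  I1: { [A' → A .] }  — accept
  I2: { [A → F . e] }  — shift
  I3: { [A → c .] }  — reduce
  I4: { [A → . F e], [A → . c], [F → . e A], [F → . num], [F → e . A] }  — shift
  I5: { [F → num .] }  — reduce
  I6: { [F → e A .] }  — reduce
  I7: { [A → F e .] }  — reduce

Every state is either a pure shift/goto state or contains exactly one complete item and nothing to shift — no conflicts. The grammar is LR(0).

Answer: Yes, the grammar is LR(0)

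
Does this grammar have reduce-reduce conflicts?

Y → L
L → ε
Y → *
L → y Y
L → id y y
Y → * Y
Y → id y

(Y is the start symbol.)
Yes — I1: [L → .] vs [Y → * .]

Augment with Y' → Y and build the canonical LR(0) collection (I0 = CLOSURE({[Y' → . Y]}), then GOTO on every symbol after a dot until no new states appear). It has 10 states:
  I0: { [L → . id y y], [L → . y Y], [L → .], [Y → . * Y], [Y → . *], [Y → . L], [Y → . id y], [Y' → . Y] }  — shift, reduce
  I1: { [L → . id y y], [L → . y Y], [L → .], [Y → * . Y], [Y → * .], [Y → . * Y], [Y → . *], [Y → . L], [Y → . id y] }  — shift, 2 reduces
  I2: { [Y → L .] }  — reduce
  I3: { [Y' → Y .] }  — accept
  I4: { [L → id . y y], [Y → id . y] }  — shift
  I5: { [L → . id y y], [L → . y Y], [L → .], [L → y . Y], [Y → . * Y], [Y → . *], [Y → . L], [Y → . id y] }  — shift, reduce
  I6: { [L → y Y .] }  — reduce
  I7: { [L → id y . y], [Y → id y .] }  — shift, reduce
  I8: { [L → id y y .] }  — reduce
  I9: { [Y → * Y .] }  — reduce

I1 contains complete items [L → .], [Y → * .] — reduce-reduce conflict.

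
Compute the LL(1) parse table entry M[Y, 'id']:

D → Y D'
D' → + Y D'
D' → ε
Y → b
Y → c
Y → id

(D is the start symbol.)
Y → id

To find M[Y, 'id'], we find productions for Y where 'id' is in the predict set (PREDICT(N → α) = (FIRST(α) \ {ε}) ∪ (FOLLOW(N) if α ⇒* ε)).

Y → b: PREDICT = { 'b' }
Y → c: PREDICT = { 'c' }
Y → id: PREDICT = { 'id' }
  'id' is in predict set, so this production goes in M[Y, 'id']

M[Y, 'id'] = Y → id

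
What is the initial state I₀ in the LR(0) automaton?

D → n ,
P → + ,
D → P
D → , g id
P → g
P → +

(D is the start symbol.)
First, augment the grammar with D' → D
I₀ = CLOSURE({ [D' → . D] }):
  [D' → . D] has the dot before D: add [D → . n ,], [D → . P], [D → . , g id]
  [D → . P] has the dot before P: add [P → . + ,], [P → . g], [P → . +]
No further items can be added.

I₀ = { [D → . , g id], [D → . P], [D → . n ,], [D' → . D], [P → . + ,], [P → . +], [P → . g] }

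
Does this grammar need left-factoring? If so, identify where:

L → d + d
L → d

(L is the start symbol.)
Yes, L has productions with common prefix 'd'

Left-factoring is needed when two productions for the same non-terminal
share a common prefix on the right-hand side.

Productions for L:
  L → d + d
  L → d

Found common prefix 'd' in productions for L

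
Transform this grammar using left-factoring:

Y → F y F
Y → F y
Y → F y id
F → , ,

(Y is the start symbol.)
Y → F y Y'
Y' → F
Y' → ε
Y' → id
F → , ,

Left-factoring transforms A → αβ₁ | αβ₂ into A → αA' and A' → β₁ | β₂
(α is the longest common prefix among the alternatives). Repeat until
no nonterminal has two alternatives with a common prefix.

Round 1: Y has alternatives sharing prefix 'F y'. Introduce Y': Y → F y Y'
  Add: Y' → F
  Add: Y' → ε
  Add: Y' → id

No remaining common prefixes — done.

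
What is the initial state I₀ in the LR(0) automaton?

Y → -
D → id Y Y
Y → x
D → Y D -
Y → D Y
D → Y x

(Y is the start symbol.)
{ [D → . Y D -], [D → . Y x], [D → . id Y Y], [Y → . -], [Y → . D Y], [Y → . x], [Y' → . Y] }

First, augment the grammar with Y' → Y
I₀ = CLOSURE({ [Y' → . Y] }):
  [Y' → . Y] has the dot before Y: add [Y → . -], [Y → . x], [Y → . D Y]
  [Y → . D Y] has the dot before D: add [D → . id Y Y], [D → . Y D -], [D → . Y x]
No further items can be added.

I₀ = { [D → . Y D -], [D → . Y x], [D → . id Y Y], [Y → . -], [Y → . D Y], [Y → . x], [Y' → . Y] }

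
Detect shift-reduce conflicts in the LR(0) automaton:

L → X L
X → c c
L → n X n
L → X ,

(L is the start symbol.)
A shift-reduce conflict occurs when an LR(0) state has both:
  - a complete (reduce) item [A → α .] (dot at the end), and
  - a shift item [B → β . c γ] (dot before a terminal).

Augment with L' → L and build the canonical LR(0) collection (I0 = CLOSURE({[L' → . L]}), then GOTO on every symbol after a dot until no new states appear). It has 10 states:
  I0: { [L → . X ,], [L → . X L], [L → . n X n], [L' → . L], [X → . c c] }  — shift
  I1: { [L' → L .] }  — accept
  I2: { [L → . X ,], [L → . X L], [L → . n X n], [L → X . ,], [L → X . L], [X → . c c] }  — shift
  I3: { [X → c . c] }  — shift
  I4: { [L → n . X n], [X → . c c] }  — shift
  I5: { [L → n X . n] }  — shift
  I6: { [L → n X n .] }  — reduce
  I7: { [X → c c .] }  — reduce
  I8: { [L → X , .] }  — reduce
  I9: { [L → X L .] }  — reduce

No state contains both a complete item and a shift item.

Answer: No shift-reduce conflicts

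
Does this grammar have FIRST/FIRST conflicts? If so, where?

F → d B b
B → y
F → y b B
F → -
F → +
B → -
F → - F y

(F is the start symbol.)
A FIRST/FIRST conflict occurs when two productions N → α and N → β for the same non-terminal have FIRST(α) ∩ FIRST(β) ≠ ∅ (with ε ∈ FIRST of a nullable right-hand side, so two nullable alternatives also conflict).

Productions for F:
  F → d B b: FIRST = { 'd' }
  F → y b B: FIRST = { 'y' }
  F → -: FIRST = { '-' }
  F → +: FIRST = { '+' }
  F → - F y: FIRST = { '-' }
Productions for B:
  B → y: FIRST = { 'y' }
  B → -: FIRST = { '-' }

Conflict for F: F → - and F → - F y
  Overlap: { '-' }

Answer: Yes. F → '-' / F → '-' F y on { '-' }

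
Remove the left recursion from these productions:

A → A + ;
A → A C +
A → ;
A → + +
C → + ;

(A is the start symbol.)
A is directly left-recursive. The standard transformation for
  A → A α₁ | ... | A α_m | β₁ | ... | β_n
is
  A  → β₁ A' | ... | β_n A'
  A' → α₁ A' | ... | α_m A' | ε

A → ; becomes A → ; A'
A → + + becomes A → + + A'
A → A + ; becomes A' → + ; A'
A → A C + becomes A' → C + A'
Add A' → ε

Productions for other non-terminals are unchanged:
  C → + ;

Resulting grammar:
A → ; A'
A → + + A'
A' → + ; A'
A' → C + A'
A' → ε
C → + ;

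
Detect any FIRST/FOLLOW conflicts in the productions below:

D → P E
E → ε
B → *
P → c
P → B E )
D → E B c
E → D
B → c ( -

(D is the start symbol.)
Yes. E → D with FOLLOW(E) on { '*', 'c' }

Nullable non-terminals: E.
FIRST sets used below: FIRST(D) = { '*', 'c' }

E: nullable alternative(s) E → ε; FOLLOW(E) = { $, ')', '*', 'c' }
  E → ε: FIRST \ {ε} = { } — this is the only nullable alternative, skip
  E → D: FIRST \ {ε} = { '*', 'c' } — overlaps FOLLOW(E) on { '*', 'c' }: CONFLICT

B, D, P have no nullable alternative, so no FIRST/FOLLOW check is needed there.

So the grammar has 1 FIRST/FOLLOW conflict (marked CONFLICT above).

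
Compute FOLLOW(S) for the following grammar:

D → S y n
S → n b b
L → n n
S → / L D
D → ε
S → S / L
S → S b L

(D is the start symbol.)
To compute FOLLOW(S), find every occurrence of S on a right-hand side N → α S β: add FIRST(β) \ {ε}, and if β is empty or nullable also add FOLLOW(N). Iterate to a fixed point.

In D → S y n: S is followed by y n, add FIRST(y n) \ {ε} = { 'y' }
In S → S / L: S is followed by '/' L, add FIRST('/' L) \ {ε} = { '/' }
In S → S b L: S is followed by b L, add FIRST(b L) \ {ε} = { 'b' }

Taking the union: FOLLOW(S) = { '/', 'b', 'y' }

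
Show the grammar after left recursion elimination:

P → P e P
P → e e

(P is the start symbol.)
P → e e P'
P' → e P P'
P' → ε

P is directly left-recursive. The standard transformation for
  A → A α₁ | ... | A α_m | β₁ | ... | β_n
is
  A  → β₁ A' | ... | β_n A'
  A' → α₁ A' | ... | α_m A' | ε

P → e e becomes P → e e P'
P → P e P becomes P' → e P P'
Add P' → ε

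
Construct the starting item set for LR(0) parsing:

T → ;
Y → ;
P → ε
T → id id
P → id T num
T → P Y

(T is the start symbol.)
{ [P → . id T num], [P → .], [T → . ;], [T → . P Y], [T → . id id], [T' → . T] }

First, augment the grammar with T' → T
I₀ = CLOSURE({ [T' → . T] }):
  [T' → . T] has the dot before T: add [T → . ;], [T → . id id], [T → . P Y]
  [T → . P Y] has the dot before P: add [P → .], [P → . id T num]
No further items can be added.

I₀ = { [P → . id T num], [P → .], [T → . ;], [T → . P Y], [T → . id id], [T' → . T] }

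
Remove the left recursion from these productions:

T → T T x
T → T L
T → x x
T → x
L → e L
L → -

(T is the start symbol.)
T is directly left-recursive. The standard transformation for
  A → A α₁ | ... | A α_m | β₁ | ... | β_n
is
  A  → β₁ A' | ... | β_n A'
  A' → α₁ A' | ... | α_m A' | ε

T → x x becomes T → x x T'
T → x becomes T → x T'
T → T T x becomes T' → T x T'
T → T L becomes T' → L T'
Add T' → ε

Productions for other non-terminals are unchanged:
  L → e L
  L → -

Resulting grammar:
T → x x T'
T → x T'
T' → T x T'
T' → L T'
T' → ε
L → e L
L → -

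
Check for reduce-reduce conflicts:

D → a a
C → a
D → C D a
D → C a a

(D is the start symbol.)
Yes — I7: [D → C a a .] vs [D → a a .]

A reduce-reduce conflict occurs when an LR(0) state has two complete items [A → α .] and [B → β .] — both call for a reduction, and with no lookahead the parser cannot choose between them.

Augment with D' → D and build the canonical LR(0) collection (I0 = CLOSURE({[D' → . D]}), then GOTO on every symbol after a dot until no new states appear). It has 9 states:
  I0: { [C → . a], [D → . C D a], [D → . C a a], [D → . a a], [D' → . D] }  — shift
  I1: { [C → . a], [D → . C D a], [D → . C a a], [D → . a a], [D → C . D a], [D → C . a a] }  — shift
  I2: { [D' → D .] }  — accept
  I3: { [C → a .], [D → a . a] }  — shift, reduce
  I4: { [D → a a .] }  — reduce
  I5: { [D → C D . a] }  — shift
  I6: { [C → a .], [D → C a . a], [D → a . a] }  — shift, reduce
  I7: { [D → C a a .], [D → a a .] }  — 2 reduces
  I8: { [D → C D a .] }  — reduce

I7 contains complete items [D → C a a .], [D → a a .] — reduce-reduce conflict.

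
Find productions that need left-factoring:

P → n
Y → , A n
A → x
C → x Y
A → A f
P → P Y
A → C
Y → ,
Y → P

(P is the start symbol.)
Left-factoring is needed when two productions for the same non-terminal
share a common prefix on the right-hand side.

Productions for P:
  P → n
  P → P Y
Productions for Y:
  Y → , A n
  Y → ,
  Y → P
Productions for A:
  A → x
  A → A f
  A → C

Found common prefix ',' in productions for Y

Answer: Yes, Y has productions with common prefix ','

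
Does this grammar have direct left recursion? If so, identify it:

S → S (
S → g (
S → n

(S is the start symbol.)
Direct left recursion occurs when N → N α for some non-terminal N (the right-hand side begins with the left-hand side itself).

S → S (: LEFT RECURSIVE (starts with S)
S → g (: starts with g
S → n: starts with n

The grammar has direct left recursion on: S.

Answer: Yes, S is left-recursive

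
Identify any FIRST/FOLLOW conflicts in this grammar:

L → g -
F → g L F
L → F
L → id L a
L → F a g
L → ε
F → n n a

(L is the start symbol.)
Yes. L → g '-' with FOLLOW(L) on { 'g' }; L → F with FOLLOW(L) on { 'g', 'n' }; L → F a g with FOLLOW(L) on { 'g', 'n' }

A FIRST/FOLLOW conflict occurs when a non-terminal N has a nullable alternative N → β (β ⇒* ε) and another alternative N → α with FIRST(α) ∩ FOLLOW(N) ≠ ∅: on such a lookahead the parser cannot decide between expanding α and letting N vanish via β.

Nullable non-terminals: L.
FIRST sets used below: FIRST(F) = { 'g', 'n' }

L: nullable alternative(s) L → ε; FOLLOW(L) = { $, 'a', 'g', 'n' }
  L → g -: FIRST \ {ε} = { 'g' } — overlaps FOLLOW(L) on { 'g' }: CONFLICT
  L → F: FIRST \ {ε} = { 'g', 'n' } — overlaps FOLLOW(L) on { 'g', 'n' }: CONFLICT
  L → id L a: FIRST \ {ε} = { 'id' } — disjoint from FOLLOW(L)
  L → F a g: FIRST \ {ε} = { 'g', 'n' } — overlaps FOLLOW(L) on { 'g', 'n' }: CONFLICT
  L → ε: FIRST \ {ε} = { } — this is the only nullable alternative, skip

F has no nullable alternative, so no FIRST/FOLLOW check is needed there.

So the grammar has 3 FIRST/FOLLOW conflicts (marked CONFLICT above).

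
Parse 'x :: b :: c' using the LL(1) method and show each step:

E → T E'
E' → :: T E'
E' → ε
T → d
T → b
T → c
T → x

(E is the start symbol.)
Stack is shown with the top on the left.

Stack      Input          Action
--------------------------------
E $        x :: b :: c $  output E → T E'
T E' $     x :: b :: c $  output T → x
x E' $     x :: b :: c $  match 'x'
E' $       :: b :: c $    output E' → :: T E'
:: T E' $  :: b :: c $    match '::'
T E' $     b :: c $       output T → b
b E' $     b :: c $       match 'b'
E' $       :: c $         output E' → :: T E'
:: T E' $  :: c $         match '::'
T E' $     c $            output T → c
c E' $     c $            match 'c'
E' $       $              output E' → ε
$          $              accept

The string is accepted.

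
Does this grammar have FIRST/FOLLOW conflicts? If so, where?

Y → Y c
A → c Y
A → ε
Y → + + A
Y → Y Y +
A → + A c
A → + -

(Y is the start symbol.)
Nullable non-terminals: A.

A: nullable alternative(s) A → ε; FOLLOW(A) = { $, '+', 'c' }
  A → c Y: FIRST \ {ε} = { 'c' } — overlaps FOLLOW(A) on { 'c' }: CONFLICT
  A → ε: FIRST \ {ε} = { } — this is the only nullable alternative, skip
  A → + A c: FIRST \ {ε} = { '+' } — overlaps FOLLOW(A) on { '+' }: CONFLICT
  A → + -: FIRST \ {ε} = { '+' } — overlaps FOLLOW(A) on { '+' }: CONFLICT

Y has no nullable alternative, so no FIRST/FOLLOW check is needed there.

So the grammar has 3 FIRST/FOLLOW conflicts (marked CONFLICT above).

Answer: Yes. A → c Y with FOLLOW(A) on { 'c' }; A → '+' A c with FOLLOW(A) on { '+' }; A → '+' '-' with FOLLOW(A) on { '+' }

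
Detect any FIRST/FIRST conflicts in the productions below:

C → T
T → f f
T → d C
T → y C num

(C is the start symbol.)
No FIRST/FIRST conflicts.

A FIRST/FIRST conflict occurs when two productions N → α and N → β for the same non-terminal have FIRST(α) ∩ FIRST(β) ≠ ∅ (with ε ∈ FIRST of a nullable right-hand side, so two nullable alternatives also conflict).

Productions for T:
  T → f f: FIRST = { 'f' }
  T → d C: FIRST = { 'd' }
  T → y C num: FIRST = { 'y' }
C has only one production, so no FIRST/FIRST conflict is possible there.

All alternatives of each non-terminal have pairwise disjoint FIRST sets.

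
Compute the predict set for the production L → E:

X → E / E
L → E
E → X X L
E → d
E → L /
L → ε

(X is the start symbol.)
PREDICT(L → E) = (FIRST(RHS) \ {ε}) ∪ (FOLLOW(L) if ε ∈ FIRST(RHS), i.e. RHS ⇒* ε)
FIRST(E) = { '/', 'd' }
FIRST(E) = { '/', 'd' }
ε ∉ FIRST(E), so FOLLOW(L) is not added.
PREDICT(L → E) = { '/', 'd' }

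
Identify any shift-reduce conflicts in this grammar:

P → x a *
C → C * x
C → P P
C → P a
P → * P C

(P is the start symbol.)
Yes — I7: [P → * P C .] vs [C → C . * x]

Augment with P' → P and build the canonical LR(0) collection (I0 = CLOSURE({[P' → . P]}), then GOTO on every symbol after a dot until no new states appear). It has 13 states:
  I0: { [P → . * P C], [P → . x a *], [P' → . P] }  — shift
  I1: { [P → * . P C], [P → . * P C], [P → . x a *] }  — shift
  I2: { [P' → P .] }  — accept
  I3: { [P → x . a *] }  — shift
  I4: { [P → x a . *] }  — shift
  I5: { [P → x a * .] }  — reduce
  I6: { [C → . C * x], [C → . P P], [C → . P a], [P → * P . C], [P → . * P C], [P → . x a *] }  — shift
  I7: { [C → C . * x], [P → * P C .] }  — shift, reduce
  I8: { [C → P . P], [C → P . a], [P → . * P C], [P → . x a *] }  — shift
  I9: { [C → P P .] }  — reduce
  I10: { [C → P a .] }  — reduce
  I11: { [C → C * . x] }  — shift
  I12: { [C → C * x .] }  — reduce

I7 contains reduce item [P → * P C .] and shift item [C → C . * x] — shift-reduce conflict.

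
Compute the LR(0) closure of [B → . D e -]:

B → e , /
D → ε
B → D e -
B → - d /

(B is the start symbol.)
{ [B → . D e -], [D → .] }

To compute CLOSURE, for each item [A → α.Bβ] where B is a non-terminal, add [B → .γ] for all productions B → γ; repeat for the newly added items until nothing changes.

Start with: [B → . D e -]
  [B → . D e -] has the dot before D: add [D → .]
No further items can be added.

CLOSURE = { [B → . D e -], [D → .] }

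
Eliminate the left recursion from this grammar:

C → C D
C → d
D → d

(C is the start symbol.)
C → d C'
C' → D C'
C' → ε
D → d

C is directly left-recursive. The standard transformation for
  A → A α₁ | ... | A α_m | β₁ | ... | β_n
is
  A  → β₁ A' | ... | β_n A'
  A' → α₁ A' | ... | α_m A' | ε

C → d becomes C → d C'
C → C D becomes C' → D C'
Add C' → ε

Productions for other non-terminals are unchanged:
  D → d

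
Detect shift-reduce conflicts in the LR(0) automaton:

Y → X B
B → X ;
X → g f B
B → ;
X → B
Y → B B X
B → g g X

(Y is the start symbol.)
A shift-reduce conflict occurs when an LR(0) state has both:
  - a complete (reduce) item [A → α .] (dot at the end), and
  - a shift item [B → β . c γ] (dot before a terminal).

Augment with Y' → Y and build the canonical LR(0) collection (I0 = CLOSURE({[Y' → . Y]}), then GOTO on every symbol after a dot until no new states appear). It has 17 states:
  I0: { [B → . ;], [B → . X ;], [B → . g g X], [X → . B], [X → . g f B], [Y → . B B X], [Y → . X B], [Y' → . Y] }  — shift
  I1: { [B → ; .] }  — reduce
  I2: { [B → . ;], [B → . X ;], [B → . g g X], [X → . B], [X → . g f B], [X → B .], [Y → B . B X] }  — shift, reduce
  I3: { [B → . ;], [B → . X ;], [B → . g g X], [B → X . ;], [X → . B], [X → . g f B], [Y → X . B] }  — shift
  I4: { [Y' → Y .] }  — accept
  I5: { [B → g . g X], [X → g . f B] }  — shift
  I6: { [B → . ;], [B → . X ;], [B → . g g X], [X → . B], [X → . g f B], [X → g f . B] }  — shift
  I7: { [B → . ;], [B → . X ;], [B → . g g X], [B → g g . X], [X → . B], [X → . g f B] }  — shift
  I8: { [X → B .] }  — reduce
  I9: { [B → X . ;], [B → g g X .] }  — shift, reduce
  I10: { [B → X ; .] }  — reduce
  I11: { [X → B .], [X → g f B .] }  — 2 reduces
  I12: { [B → X . ;] }  — shift
  I13: { [B → ; .], [B → X ; .] }  — 2 reduces
  I14: { [X → B .], [Y → X B .] }  — 2 reduces
  I15: { [B → . ;], [B → . X ;], [B → . g g X], [X → . B], [X → . g f B], [X → B .], [Y → B B . X] }  — shift, reduce
  I16: { [B → X . ;], [Y → B B X .] }  — shift, reduce

I2 contains reduce item [X → B .] and shift items [B → . ;], [B → . g g X], [X → . g f B] — shift-reduce conflict.
I9 contains reduce item [B → g g X .] and shift item [B → X . ;] — shift-reduce conflict.
I15 contains reduce item [X → B .] and shift items [B → . ;], [B → . g g X], [X → . g f B] — shift-reduce conflict.
I16 contains reduce item [Y → B B X .] and shift item [B → X . ;] — shift-reduce conflict.

Answer: Yes — I2: [X → B .] vs [B → . ;]; I9: [B → g g X .] vs [B → X . ;]; I15: [X → B .] vs [B → . ;]; I16: [Y → B B X .] vs [B → X . ;]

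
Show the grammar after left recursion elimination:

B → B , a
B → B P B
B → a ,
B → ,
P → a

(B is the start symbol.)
B → a , B'
B → , B'
B' → , a B'
B' → P B B'
B' → ε
P → a

B is directly left-recursive. The standard transformation for
  A → A α₁ | ... | A α_m | β₁ | ... | β_n
is
  A  → β₁ A' | ... | β_n A'
  A' → α₁ A' | ... | α_m A' | ε

B → a , becomes B → a , B'
B → , becomes B → , B'
B → B , a becomes B' → , a B'
B → B P B becomes B' → P B B'
Add B' → ε

Productions for other non-terminals are unchanged:
  P → a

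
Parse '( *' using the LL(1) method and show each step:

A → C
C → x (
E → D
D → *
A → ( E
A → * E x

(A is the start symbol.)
Stack is shown with the top on the left.

Stack  Input  Action
--------------------
A $    ( * $  output A → ( E
( E $  ( * $  match '('
E $    * $    output E → D
D $    * $    output D → *
* $    * $    match '*'
$      $      accept

The string is accepted.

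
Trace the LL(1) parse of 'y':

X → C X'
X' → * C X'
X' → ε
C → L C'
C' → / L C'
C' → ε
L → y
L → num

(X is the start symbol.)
LL(1) parsing maintains a stack (initially the start symbol over $) and the input. At each step: if the stack top is a terminal, match it against the current input token; if it is a non-terminal N, replace it with the RHS of M[N, lookahead] (the unique production whose predict set contains the lookahead).

Stack is shown with the top on the left.

Stack      Input  Action
------------------------
X $        y $    output X → C X'
C X' $     y $    output C → L C'
L C' X' $  y $    output L → y
y C' X' $  y $    match 'y'
C' X' $    $      output C' → ε
X' $       $      output X' → ε
$          $      accept

The string is accepted.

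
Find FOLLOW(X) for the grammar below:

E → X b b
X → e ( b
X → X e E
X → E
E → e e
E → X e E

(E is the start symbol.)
{ 'b', 'e' }

In E → X b b: X is followed by b b, add FIRST(b b) \ {ε} = { 'b' }
In X → X e E: X is followed by e E, add FIRST(e E) \ {ε} = { 'e' }
In E → X e E: X is followed by e E, add FIRST(e E) \ {ε} = { 'e' }

Taking the union: FOLLOW(X) = { 'b', 'e' }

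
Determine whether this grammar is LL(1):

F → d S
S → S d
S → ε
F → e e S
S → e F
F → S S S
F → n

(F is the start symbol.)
Relevant sets:
  FIRST(S) = { 'd', 'e', ε }
  FOLLOW(F) = { $, 'd', 'e' }
  FOLLOW(S) = { $, 'd', 'e' }

For F:
  PREDICT(F → d S) = { 'd' }
  PREDICT(F → e e S) = { 'e' }
  PREDICT(F → S S S) = { $, 'd', 'e' }
  PREDICT(F → n) = { 'n' }
For S:
  PREDICT(S → S d) = { 'd', 'e' }
  PREDICT(S → ε) = { $, 'd', 'e' }
  PREDICT(S → e F) = { 'e' }

Conflict found: Predict set conflict for F: { 'd' }
The grammar is NOT LL(1).

Answer: No. Predict set conflict for F: { 'd' }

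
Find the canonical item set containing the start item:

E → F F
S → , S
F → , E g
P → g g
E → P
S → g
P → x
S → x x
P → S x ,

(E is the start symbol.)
First, augment the grammar with E' → E
I₀ = CLOSURE({ [E' → . E] }):
  [E' → . E] has the dot before E: add [E → . F F], [E → . P]
  [E → . F F] has the dot before F: add [F → . , E g]
  [E → . P] has the dot before P: add [P → . g g], [P → . x], [P → . S x ,]
  [P → . S x ,] has the dot before S: add [S → . , S], [S → . g], [S → . x x]
No further items can be added.

I₀ = { [E → . F F], [E → . P], [E' → . E], [F → . , E g], [P → . S x ,], [P → . g g], [P → . x], [S → . , S], [S → . g], [S → . x x] }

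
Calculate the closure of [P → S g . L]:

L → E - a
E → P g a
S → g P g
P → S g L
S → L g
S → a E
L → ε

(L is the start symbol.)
{ [E → . P g a], [L → . E - a], [L → .], [P → . S g L], [P → S g . L], [S → . L g], [S → . a E], [S → . g P g] }

Start with: [P → S g . L]
  [P → S g . L] has the dot before L: add [L → . E - a], [L → .]
  [L → . E - a] has the dot before E: add [E → . P g a]
  [E → . P g a] has the dot before P: add [P → . S g L]
  [P → . S g L] has the dot before S: add [S → . g P g], [S → . L g], [S → . a E]
No further items can be added.

CLOSURE = { [E → . P g a], [L → . E - a], [L → .], [P → . S g L], [P → S g . L], [S → . L g], [S → . a E], [S → . g P g] }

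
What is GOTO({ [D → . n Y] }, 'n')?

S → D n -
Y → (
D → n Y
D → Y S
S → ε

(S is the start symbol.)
{ [D → n . Y], [Y → . (] }

GOTO(I, 'n') = CLOSURE({ [A → αX.β] : [A → α.Xβ] ∈ I, X = 'n' })

Items with dot before 'n', with the dot advanced:
  [D → . n Y] → [D → n . Y]
Closure of the advanced items:
  [D → n . Y] has the dot before Y: add [Y → . (]

GOTO = { [D → n . Y], [Y → . (] }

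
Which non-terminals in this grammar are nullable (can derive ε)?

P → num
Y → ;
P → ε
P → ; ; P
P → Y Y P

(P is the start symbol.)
A non-terminal is nullable if it can derive ε (the empty string): either it has an ε-production, or it has a production whose right-hand side consists entirely of nullable non-terminals.

ε-productions: P → ε
So P is immediately nullable.
No further non-terminal can be added: every production for the remaining non-terminals contains a terminal or a non-nullable non-terminal.
Nullable = { 'P' }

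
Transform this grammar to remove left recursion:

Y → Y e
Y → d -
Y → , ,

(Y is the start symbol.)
Y → d - Y'
Y → , , Y'
Y' → e Y'
Y' → ε

Y is directly left-recursive. The standard transformation for
  A → A α₁ | ... | A α_m | β₁ | ... | β_n
is
  A  → β₁ A' | ... | β_n A'
  A' → α₁ A' | ... | α_m A' | ε

Y → d - becomes Y → d - Y'
Y → , , becomes Y → , , Y'
Y → Y e becomes Y' → e Y'
Add Y' → ε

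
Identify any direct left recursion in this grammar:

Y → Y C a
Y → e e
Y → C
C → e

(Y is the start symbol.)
Y → Y C a: LEFT RECURSIVE (starts with Y)
Y → e e: starts with e
Y → C: starts with C
C → e: starts with e

The grammar has direct left recursion on: Y.

Answer: Yes, Y is left-recursive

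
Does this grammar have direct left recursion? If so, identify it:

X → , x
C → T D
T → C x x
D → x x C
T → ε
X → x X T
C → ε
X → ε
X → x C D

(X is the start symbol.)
Direct left recursion occurs when N → N α for some non-terminal N (the right-hand side begins with the left-hand side itself).

X → , x: starts with ','
C → T D: starts with T
T → C x x: starts with C
D → x x C: starts with x
T → ε: starts with ε
X → x X T: starts with x
C → ε: starts with ε
X → ε: starts with ε
X → x C D: starts with x

No direct left recursion found.

Answer: No direct left recursion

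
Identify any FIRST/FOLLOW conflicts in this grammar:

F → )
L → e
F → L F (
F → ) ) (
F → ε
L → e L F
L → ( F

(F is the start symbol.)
Yes. F → ')' with FOLLOW(F) on { ')' }; F → L F '(' with FOLLOW(F) on { '(', 'e' }; F → ')' ')' '(' with FOLLOW(F) on { ')' }

A FIRST/FOLLOW conflict occurs when a non-terminal N has a nullable alternative N → β (β ⇒* ε) and another alternative N → α with FIRST(α) ∩ FOLLOW(N) ≠ ∅: on such a lookahead the parser cannot decide between expanding α and letting N vanish via β.

Nullable non-terminals: F.
FIRST sets used below: FIRST(L) = { '(', 'e' }

F: nullable alternative(s) F → ε; FOLLOW(F) = { $, '(', ')', 'e' }
  F → ): FIRST \ {ε} = { ')' } — overlaps FOLLOW(F) on { ')' }: CONFLICT
  F → L F (: FIRST \ {ε} = { '(', 'e' } — overlaps FOLLOW(F) on { '(', 'e' }: CONFLICT
  F → ) ) (: FIRST \ {ε} = { ')' } — overlaps FOLLOW(F) on { ')' }: CONFLICT
  F → ε: FIRST \ {ε} = { } — this is the only nullable alternative, skip

L has no nullable alternative, so no FIRST/FOLLOW check is needed there.

So the grammar has 3 FIRST/FOLLOW conflicts (marked CONFLICT above).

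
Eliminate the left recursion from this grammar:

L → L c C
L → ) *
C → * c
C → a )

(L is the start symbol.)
L is directly left-recursive. The standard transformation for
  A → A α₁ | ... | A α_m | β₁ | ... | β_n
is
  A  → β₁ A' | ... | β_n A'
  A' → α₁ A' | ... | α_m A' | ε

L → ) * becomes L → ) * L'
L → L c C becomes L' → c C L'
Add L' → ε

Productions for other non-terminals are unchanged:
  C → * c
  C → a )

Resulting grammar:
L → ) * L'
L' → c C L'
L' → ε
C → * c
C → a )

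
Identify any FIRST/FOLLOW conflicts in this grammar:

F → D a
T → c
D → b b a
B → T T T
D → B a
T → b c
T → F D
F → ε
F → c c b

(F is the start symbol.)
Yes. F → D a with FOLLOW(F) on { 'b', 'c' }; F → c c b with FOLLOW(F) on { 'c' }

Nullable non-terminals: F.
FIRST sets used below: FIRST(D) = { 'b', 'c' }

F: nullable alternative(s) F → ε; FOLLOW(F) = { $, 'b', 'c' }
  F → D a: FIRST \ {ε} = { 'b', 'c' } — overlaps FOLLOW(F) on { 'b', 'c' }: CONFLICT
  F → ε: FIRST \ {ε} = { } — this is the only nullable alternative, skip
  F → c c b: FIRST \ {ε} = { 'c' } — overlaps FOLLOW(F) on { 'c' }: CONFLICT

B, D, T have no nullable alternative, so no FIRST/FOLLOW check is needed there.

So the grammar has 2 FIRST/FOLLOW conflicts (marked CONFLICT above).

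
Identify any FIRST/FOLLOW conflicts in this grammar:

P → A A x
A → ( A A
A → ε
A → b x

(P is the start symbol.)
Yes. A → '(' A A with FOLLOW(A) on { '(' }; A → b x with FOLLOW(A) on { 'b' }

A FIRST/FOLLOW conflict occurs when a non-terminal N has a nullable alternative N → β (β ⇒* ε) and another alternative N → α with FIRST(α) ∩ FOLLOW(N) ≠ ∅: on such a lookahead the parser cannot decide between expanding α and letting N vanish via β.

Nullable non-terminals: A.

A: nullable alternative(s) A → ε; FOLLOW(A) = { '(', 'b', 'x' }
  A → ( A A: FIRST \ {ε} = { '(' } — overlaps FOLLOW(A) on { '(' }: CONFLICT
  A → ε: FIRST \ {ε} = { } — this is the only nullable alternative, skip
  A → b x: FIRST \ {ε} = { 'b' } — overlaps FOLLOW(A) on { 'b' }: CONFLICT

P has no nullable alternative, so no FIRST/FOLLOW check is needed there.

So the grammar has 2 FIRST/FOLLOW conflicts (marked CONFLICT above).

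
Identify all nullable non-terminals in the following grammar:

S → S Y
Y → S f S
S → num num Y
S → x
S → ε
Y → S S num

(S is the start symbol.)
{ 'S' }

ε-productions: S → ε
So S is immediately nullable.
No further non-terminal can be added: every production for the remaining non-terminals contains a terminal or a non-nullable non-terminal.
Nullable = { 'S' }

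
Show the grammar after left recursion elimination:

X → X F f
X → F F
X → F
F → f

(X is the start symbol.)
X is directly left-recursive. The standard transformation for
  A → A α₁ | ... | A α_m | β₁ | ... | β_n
is
  A  → β₁ A' | ... | β_n A'
  A' → α₁ A' | ... | α_m A' | ε

X → F F becomes X → F F X'
X → F becomes X → F X'
X → X F f becomes X' → F f X'
Add X' → ε

Productions for other non-terminals are unchanged:
  F → f

Resulting grammar:
X → F F X'
X → F X'
X' → F f X'
X' → ε
F → f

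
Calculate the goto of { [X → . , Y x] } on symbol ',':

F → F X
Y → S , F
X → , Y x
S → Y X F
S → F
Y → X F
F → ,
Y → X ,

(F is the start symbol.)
GOTO(I, ',') = CLOSURE({ [A → αX.β] : [A → α.Xβ] ∈ I, X = ',' })

Items with dot before ',', with the dot advanced:
  [X → . , Y x] → [X → , . Y x]
Closure of the advanced items:
  [X → , . Y x] has the dot before Y: add [Y → . S , F], [Y → . X F], [Y → . X ,]
  [Y → . S , F] has the dot before S: add [S → . Y X F], [S → . F]
  [Y → . X F] has the dot before X: add [X → . , Y x]
  [S → . F] has the dot before F: add [F → . F X], [F → . ,]

GOTO = { [F → . ,], [F → . F X], [S → . F], [S → . Y X F], [X → , . Y x], [X → . , Y x], [Y → . S , F], [Y → . X ,], [Y → . X F] }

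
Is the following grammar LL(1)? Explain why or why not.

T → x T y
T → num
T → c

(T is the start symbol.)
A grammar is LL(1) if for each non-terminal N with multiple productions, the predict sets of those productions are pairwise disjoint, where PREDICT(N → α) = (FIRST(α) \ {ε}) ∪ (FOLLOW(N) if α ⇒* ε).

For T:
  PREDICT(T → x T y) = { 'x' }
  PREDICT(T → num) = { 'num' }
  PREDICT(T → c) = { 'c' }

All predict sets are disjoint. The grammar IS LL(1).

Answer: Yes, the grammar is LL(1).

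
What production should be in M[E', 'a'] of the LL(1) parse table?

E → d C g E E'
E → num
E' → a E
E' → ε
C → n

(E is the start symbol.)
To find M[E', 'a'], we find productions for E' where 'a' is in the predict set (PREDICT(N → α) = (FIRST(α) \ {ε}) ∪ (FOLLOW(N) if α ⇒* ε)).

Relevant sets:
  FOLLOW(E') = { $, 'a' }

E' → a E: PREDICT = { 'a' }
  'a' is in predict set, so this production goes in M[E', 'a']
E' → ε: PREDICT = { $, 'a' }
  'a' is in predict set, so this production goes in M[E', 'a']

M[E', 'a'] = E' → a E, E' → ε  (a multiply-defined cell — the grammar is not LL(1))

Answer: E' → a E, E' → ε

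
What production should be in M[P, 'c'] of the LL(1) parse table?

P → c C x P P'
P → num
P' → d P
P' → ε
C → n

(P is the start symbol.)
P → c C x P P'

To find M[P, 'c'], we find productions for P where 'c' is in the predict set (PREDICT(N → α) = (FIRST(α) \ {ε}) ∪ (FOLLOW(N) if α ⇒* ε)).

P → c C x P P': PREDICT = { 'c' }
  'c' is in predict set, so this production goes in M[P, 'c']
P → num: PREDICT = { 'num' }

M[P, 'c'] = P → c C x P P'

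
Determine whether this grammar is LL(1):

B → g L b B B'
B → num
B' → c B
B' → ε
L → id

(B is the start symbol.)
No. Predict set conflict for B': { 'c' }

A grammar is LL(1) if for each non-terminal N with multiple productions, the predict sets of those productions are pairwise disjoint, where PREDICT(N → α) = (FIRST(α) \ {ε}) ∪ (FOLLOW(N) if α ⇒* ε).

Relevant sets:
  FOLLOW(B') = { $, 'c' }

For B:
  PREDICT(B → g L b B B') = { 'g' }
  PREDICT(B → num) = { 'num' }
For B':
  PREDICT(B' → c B) = { 'c' }
  PREDICT(B' → ε) = { $, 'c' }
L has a single production, so nothing to check there.

Conflict found: Predict set conflict for B': { 'c' }
The grammar is NOT LL(1).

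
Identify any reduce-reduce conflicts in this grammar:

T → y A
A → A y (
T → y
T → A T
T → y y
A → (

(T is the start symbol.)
Yes — I11: [A → ( .] vs [A → A y ( .]

Augment with T' → T and build the canonical LR(0) collection (I0 = CLOSURE({[T' → . T]}), then GOTO on every symbol after a dot until no new states appear). It has 12 states:
  I0: { [A → . (], [A → . A y (], [T → . A T], [T → . y A], [T → . y y], [T → . y], [T' → . T] }  — shift
  I1: { [A → ( .] }  — reduce
  I2: { [A → . (], [A → . A y (], [A → A . y (], [T → . A T], [T → . y A], [T → . y y], [T → . y], [T → A . T] }  — shift
  I3: { [T' → T .] }  — accept
  I4: { [A → . (], [A → . A y (], [T → y . A], [T → y . y], [T → y .] }  — shift, reduce
  I5: { [A → A . y (], [T → y A .] }  — shift, reduce
  I6: { [T → y y .] }  — reduce
  I7: { [A → A y . (] }  — shift
  I8: { [A → A y ( .] }  — reduce
  I9: { [T → A T .] }  — reduce
  I10: { [A → . (], [A → . A y (], [A → A y . (], [T → y . A], [T → y . y], [T → y .] }  — shift, reduce
  I11: { [A → ( .], [A → A y ( .] }  — 2 reduces

I11 contains complete items [A → ( .], [A → A y ( .] — reduce-reduce conflict.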